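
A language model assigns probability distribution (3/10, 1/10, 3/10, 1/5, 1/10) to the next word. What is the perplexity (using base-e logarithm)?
4.5032

Perplexity is e^H (or exp(H) for natural log).

First, H = -Σ p log p = 1.5048 nats
Perplexity = e^1.5048 = 4.5032

Interpretation: The model's uncertainty is equivalent to choosing uniformly among 4.5 options.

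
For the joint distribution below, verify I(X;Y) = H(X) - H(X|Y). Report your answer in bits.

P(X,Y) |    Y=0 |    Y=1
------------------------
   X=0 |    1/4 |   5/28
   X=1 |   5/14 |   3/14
I(X;Y) = 0.0013 bits

Mutual information has multiple equivalent forms:
- I(X;Y) = H(X) - H(X|Y)
- I(X;Y) = H(Y) - H(Y|X)
- I(X;Y) = H(X) + H(Y) - H(X,Y)

Computing all quantities:
H(X) = 0.9852, H(Y) = 0.9666, H(X,Y) = 1.9506
H(X|Y) = 0.9839, H(Y|X) = 0.9653

Verification:
H(X) - H(X|Y) = 0.9852 - 0.9839 = 0.0013
H(Y) - H(Y|X) = 0.9666 - 0.9653 = 0.0013
H(X) + H(Y) - H(X,Y) = 0.9852 + 0.9666 - 1.9506 = 0.0013

All forms give I(X;Y) = 0.0013 bits. ✓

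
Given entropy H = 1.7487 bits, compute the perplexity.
3.3606

Perplexity is 2^H (or exp(H) for natural log).

H = 1.7487 bits
Perplexity = 2^1.7487 = 3.3606

Interpretation: The model's uncertainty is equivalent to choosing uniformly among 3.4 options.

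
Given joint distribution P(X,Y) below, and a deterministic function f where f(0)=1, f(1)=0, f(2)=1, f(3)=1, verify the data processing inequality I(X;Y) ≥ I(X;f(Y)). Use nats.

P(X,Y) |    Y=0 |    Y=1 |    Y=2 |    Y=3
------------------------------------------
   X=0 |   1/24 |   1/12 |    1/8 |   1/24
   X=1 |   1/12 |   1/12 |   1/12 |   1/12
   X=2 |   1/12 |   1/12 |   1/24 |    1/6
I(X;Y) = 0.0674, I(X;f(Y)) = 0.0018, inequality holds: 0.0674 ≥ 0.0018

Data Processing Inequality: For any Markov chain X → Y → Z, we have I(X;Y) ≥ I(X;Z).

Here Z = f(Y) is a deterministic function of Y, forming X → Y → Z.

Original I(X;Y) = 0.0674 nats

After applying f:
P(X,Z) where Z=f(Y):
- P(X,Z=0) = P(X,Y=1)
- P(X,Z=1) = P(X,Y=0) + P(X,Y=2) + P(X,Y=3)

I(X;Z) = I(X;f(Y)) = 0.0018 nats

Verification: 0.0674 ≥ 0.0018 ✓

Information cannot be created by processing; the function f can only lose information about X.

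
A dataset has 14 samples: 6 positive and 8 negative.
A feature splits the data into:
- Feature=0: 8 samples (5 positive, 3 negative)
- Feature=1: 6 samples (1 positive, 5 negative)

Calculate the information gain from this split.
0.1613 bits

Information Gain = H(Y) - H(Y|Feature)

Before split:
P(positive) = 6/14 = 0.4286
H(Y) = 0.9852 bits

After split:
Feature=0: H = 0.9544 bits (weight = 8/14)
Feature=1: H = 0.6500 bits (weight = 6/14)
H(Y|Feature) = (8/14)×0.9544 + (6/14)×0.6500 = 0.8240 bits

Information Gain = 0.9852 - 0.8240 = 0.1613 bits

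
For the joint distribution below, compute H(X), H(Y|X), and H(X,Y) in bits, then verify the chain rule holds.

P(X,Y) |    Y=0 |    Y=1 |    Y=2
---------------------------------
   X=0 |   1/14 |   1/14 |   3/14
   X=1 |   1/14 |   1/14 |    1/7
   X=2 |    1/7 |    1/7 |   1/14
H(X,Y) = 3.0391, H(X) = 1.5774, H(Y|X) = 1.4617 (all in bits)

Chain rule: H(X,Y) = H(X) + H(Y|X)

Left side — joint entropy directly:
H(X,Y) = -Σ p(x,y) log p(x,y) = 3.0391 bits

Right side — compute H(Y|X) from the conditional distributions:
P(X) = (5/14, 2/7, 5/14), so H(X) = 1.5774 bits
H(Y|X) = Σ_x P(X=x) · H(Y|X=x):
  P(Y|X=0) = (1/5, 1/5, 3/5), H(Y|X=0) = 1.3710, weight P(X=0) = 5/14
  P(Y|X=1) = (1/4, 1/4, 1/2), H(Y|X=1) = 1.5000, weight P(X=1) = 2/7
  P(Y|X=2) = (2/5, 2/5, 1/5), H(Y|X=2) = 1.5219, weight P(X=2) = 5/14
H(Y|X) = 1.4617 bits

H(X) + H(Y|X) = 1.5774 + 1.4617 = 3.0391 bits

Both sides equal 3.0391 bits. ✓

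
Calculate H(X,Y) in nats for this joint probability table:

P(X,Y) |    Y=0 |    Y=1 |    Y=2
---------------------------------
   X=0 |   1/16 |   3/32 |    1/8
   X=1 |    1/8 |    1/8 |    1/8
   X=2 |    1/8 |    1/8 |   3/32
2.1767 nats

Joint entropy is H(X,Y) = -Σ_{x,y} p(x,y) log p(x,y).

Summing over all non-zero entries:
H(X,Y) = -[1/16·log_e(1/16) + 3/32·log_e(3/32) + 1/8·log_e(1/8) + 1/8·log_e(1/8) + 1/8·log_e(1/8) + 1/8·log_e(1/8) + 1/8·log_e(1/8) + 1/8·log_e(1/8) + 3/32·log_e(3/32)]
H(X,Y) = 2.1767 nats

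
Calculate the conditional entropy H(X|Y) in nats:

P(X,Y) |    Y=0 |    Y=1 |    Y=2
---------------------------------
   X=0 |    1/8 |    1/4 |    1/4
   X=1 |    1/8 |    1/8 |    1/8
0.6507 nats

Using the chain rule: H(X|Y) = H(X,Y) - H(Y)

First, compute H(X,Y) = 1.7329 nats

Marginal P(Y) = (1/4, 3/8, 3/8)
H(Y) = 1.0822 nats

H(X|Y) = H(X,Y) - H(Y) = 1.7329 - 1.0822 = 0.6507 nats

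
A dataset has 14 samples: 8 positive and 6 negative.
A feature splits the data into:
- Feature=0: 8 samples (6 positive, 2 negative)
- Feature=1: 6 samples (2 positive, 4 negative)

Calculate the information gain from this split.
0.1281 bits

Information Gain = H(Y) - H(Y|Feature)

Before split:
P(positive) = 8/14 = 0.5714
H(Y) = 0.9852 bits

After split:
Feature=0: H = 0.8113 bits (weight = 8/14)
Feature=1: H = 0.9183 bits (weight = 6/14)
H(Y|Feature) = (8/14)×0.8113 + (6/14)×0.9183 = 0.8571 bits

Information Gain = 0.9852 - 0.8571 = 0.1281 bits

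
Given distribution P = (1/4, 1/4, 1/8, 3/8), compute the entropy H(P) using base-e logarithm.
1.3209 nats

Shannon entropy is H(X) = -Σ p(x) log p(x).

For P = (1/4, 1/4, 1/8, 3/8):
H = -1/4 × log_e(1/4) -1/4 × log_e(1/4) -1/8 × log_e(1/8) -3/8 × log_e(3/8)
H = 1.3209 nats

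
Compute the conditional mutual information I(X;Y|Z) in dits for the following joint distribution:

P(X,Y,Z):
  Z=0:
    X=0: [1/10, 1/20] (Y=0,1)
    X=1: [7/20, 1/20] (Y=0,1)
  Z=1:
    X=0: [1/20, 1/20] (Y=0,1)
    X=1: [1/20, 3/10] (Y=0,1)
0.0174 dits

Conditional mutual information: I(X;Y|Z) = H(X|Z) + H(Y|Z) - H(X,Y|Z)

H(Z) = 0.2989
H(X,Z) = 0.5423 → H(X|Z) = 0.2435
H(Y,Z) = 0.5156 → H(Y|Z) = 0.2168
H(X,Y,Z) = 0.7417 → H(X,Y|Z) = 0.4428

I(X;Y|Z) = 0.2435 + 0.2168 - 0.4428 = 0.0174 dits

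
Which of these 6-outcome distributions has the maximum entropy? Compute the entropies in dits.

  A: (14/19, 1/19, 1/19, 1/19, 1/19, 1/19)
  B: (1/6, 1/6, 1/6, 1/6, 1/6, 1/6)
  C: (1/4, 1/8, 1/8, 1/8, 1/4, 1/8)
B

For a discrete distribution over n outcomes, entropy is maximized by the uniform distribution.

Computing entropies:
H(A) = 0.4342 dits
H(B) = 0.7782 dits
H(C) = 0.7526 dits

The uniform distribution (where all probabilities equal 1/6) achieves the maximum entropy of log_10(6) = 0.7782 dits.

Distribution B has the highest entropy.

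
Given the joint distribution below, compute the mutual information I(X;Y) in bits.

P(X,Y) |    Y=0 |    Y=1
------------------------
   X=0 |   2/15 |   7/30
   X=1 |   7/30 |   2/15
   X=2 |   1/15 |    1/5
0.0773 bits

Mutual information: I(X;Y) = H(X) + H(Y) - H(X,Y)

Marginals:
P(X) = (11/30, 11/30, 4/15), H(X) = 1.5700 bits
P(Y) = (13/30, 17/30), H(Y) = 0.9871 bits

Joint entropy: H(X,Y) = 2.4798 bits

I(X;Y) = 1.5700 + 0.9871 - 2.4798 = 0.0773 bits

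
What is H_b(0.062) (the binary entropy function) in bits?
0.3353 bits

The binary entropy function is:
H(p) = -p log(p) - (1-p) log(1-p)

H(0.062) = -0.062 × log_2(0.062) - 0.938 × log_2(0.938)
H(0.062) = 0.3353 bits

Note: Binary entropy is maximized at p=0.5 (H=1 bit) and minimized at p=0 or p=1 (H=0).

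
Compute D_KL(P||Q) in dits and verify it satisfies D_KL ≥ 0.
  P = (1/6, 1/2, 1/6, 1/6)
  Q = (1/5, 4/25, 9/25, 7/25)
0.1409 dits

KL divergence satisfies the Gibbs inequality: D_KL(P||Q) ≥ 0 for all distributions P, Q.

D_KL(P||Q) = Σ p(x) log(p(x)/q(x))
Term by term:
  x=0: 1/6 × log_10[(1/6)/(1/5)] = -0.0132
  x=1: 1/2 × log_10[(1/2)/(4/25)] = 0.2474
  x=2: 1/6 × log_10[(1/6)/(9/25)] = -0.0557
  x=3: 1/6 × log_10[(1/6)/(7/25)] = -0.0376
D_KL(P||Q) = 0.1409 dits

D_KL(P||Q) = 0.1409 ≥ 0 ✓

This non-negativity is a fundamental property: relative entropy cannot be negative because it measures how different Q is from P.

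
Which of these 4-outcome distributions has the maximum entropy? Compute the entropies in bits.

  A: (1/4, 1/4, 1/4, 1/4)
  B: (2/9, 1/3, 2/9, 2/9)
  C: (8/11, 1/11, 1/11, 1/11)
A

For a discrete distribution over n outcomes, entropy is maximized by the uniform distribution.

Computing entropies:
H(A) = 2.0000 bits
H(B) = 1.9749 bits
H(C) = 1.2776 bits

The uniform distribution (where all probabilities equal 1/4) achieves the maximum entropy of log_2(4) = 2.0000 bits.

Distribution A has the highest entropy.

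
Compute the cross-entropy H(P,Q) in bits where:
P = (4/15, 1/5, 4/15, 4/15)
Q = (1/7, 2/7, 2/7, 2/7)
2.0740 bits

Cross-entropy: H(P,Q) = -Σ p(x) log q(x)

Alternatively: H(P,Q) = H(P) + D_KL(P||Q)
H(P) = 1.9899 bits
D_KL(P||Q) = 0.0841 bits

H(P,Q) = 1.9899 + 0.0841 = 2.0740 bits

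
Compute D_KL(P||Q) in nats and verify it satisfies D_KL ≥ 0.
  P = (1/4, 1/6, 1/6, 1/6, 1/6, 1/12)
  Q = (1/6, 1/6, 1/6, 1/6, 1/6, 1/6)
0.0436 nats

KL divergence satisfies the Gibbs inequality: D_KL(P||Q) ≥ 0 for all distributions P, Q.

D_KL(P||Q) = Σ p(x) log(p(x)/q(x))
Term by term:
  x=0: 1/4 × log_e[(1/4)/(1/6)] = 0.1014
  x=1: 1/6 × log_e[(1/6)/(1/6)] = 0.0000
  x=2: 1/6 × log_e[(1/6)/(1/6)] = 0.0000
  x=3: 1/6 × log_e[(1/6)/(1/6)] = 0.0000
  x=4: 1/6 × log_e[(1/6)/(1/6)] = 0.0000
  x=5: 1/12 × log_e[(1/12)/(1/6)] = -0.0578
D_KL(P||Q) = 0.0436 nats

D_KL(P||Q) = 0.0436 ≥ 0 ✓

This non-negativity is a fundamental property: relative entropy cannot be negative because it measures how different Q is from P.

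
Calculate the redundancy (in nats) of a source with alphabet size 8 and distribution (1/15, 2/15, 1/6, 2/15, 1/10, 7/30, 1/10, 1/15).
0.0824 nats

Redundancy measures how far a source is from maximum entropy:
R = H_max - H(X)

Maximum entropy for 8 symbols: H_max = log_e(8) = 2.0794 nats
Actual entropy: H(X) = 1.9971 nats
Redundancy: R = 2.0794 - 1.9971 = 0.0824 nats

This redundancy represents potential for compression: the source could be compressed by 0.0824 nats per symbol.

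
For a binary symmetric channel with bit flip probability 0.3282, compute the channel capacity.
0.0869 bits

For a binary symmetric channel (BSC) with error probability p:
Capacity C = 1 - H(p) bits per symbol

where H(p) = -p log₂(p) - (1-p) log₂(1-p) is the binary entropy function.

H(0.3282) = 0.9131 bits
C = 1 - 0.9131 = 0.0869 bits per symbol

This means we can reliably transmit up to 0.0869 bits of information per channel use.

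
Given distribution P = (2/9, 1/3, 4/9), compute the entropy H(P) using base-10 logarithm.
0.4607 dits

Shannon entropy is H(X) = -Σ p(x) log p(x).

For P = (2/9, 1/3, 4/9):
H = -2/9 × log_10(2/9) -1/3 × log_10(1/3) -4/9 × log_10(4/9)
H = 0.4607 dits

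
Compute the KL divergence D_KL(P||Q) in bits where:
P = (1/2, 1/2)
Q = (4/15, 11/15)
0.1772 bits

KL divergence: D_KL(P||Q) = Σ p(x) log(p(x)/q(x))

Computing term by term:
  x=0: 1/2 × log_2[(1/2)/(4/15)] = 1/2 × 0.9069 = 0.4534
  x=1: 1/2 × log_2[(1/2)/(11/15)] = 1/2 × -0.5525 = -0.2763

D_KL(P||Q) = 0.1772 bits

Note: KL divergence is always non-negative and equals 0 iff P = Q.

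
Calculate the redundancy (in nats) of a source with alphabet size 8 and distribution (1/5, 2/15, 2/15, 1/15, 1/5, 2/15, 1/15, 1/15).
0.0881 nats

Redundancy measures how far a source is from maximum entropy:
R = H_max - H(X)

Maximum entropy for 8 symbols: H_max = log_e(8) = 2.0794 nats
Actual entropy: H(X) = 1.9913 nats
Redundancy: R = 2.0794 - 1.9913 = 0.0881 nats

This redundancy represents potential for compression: the source could be compressed by 0.0881 nats per symbol.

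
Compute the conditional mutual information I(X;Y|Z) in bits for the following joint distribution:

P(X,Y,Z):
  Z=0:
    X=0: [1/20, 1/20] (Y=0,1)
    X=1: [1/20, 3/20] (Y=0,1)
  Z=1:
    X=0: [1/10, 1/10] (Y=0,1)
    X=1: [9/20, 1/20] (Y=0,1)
0.1035 bits

Conditional mutual information: I(X;Y|Z) = H(X|Z) + H(Y|Z) - H(X,Y|Z)

H(Z) = 0.8813
H(X,Z) = 1.7610 → H(X|Z) = 0.8797
H(Y,Z) = 1.6815 → H(Y|Z) = 0.8002
H(X,Y,Z) = 2.4577 → H(X,Y|Z) = 1.5764

I(X;Y|Z) = 0.8797 + 0.8002 - 1.5764 = 0.1035 bits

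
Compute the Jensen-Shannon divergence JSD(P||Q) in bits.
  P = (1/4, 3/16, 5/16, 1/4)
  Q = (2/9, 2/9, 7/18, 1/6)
0.0107 bits

Jensen-Shannon divergence is:
JSD(P||Q) = 0.5 × D_KL(P||M) + 0.5 × D_KL(Q||M)
where M = 0.5 × (P + Q) is the mixture distribution.

M = 0.5 × (1/4, 3/16, 5/16, 1/4) + 0.5 × (2/9, 2/9, 7/18, 1/6) = (0.236111, 0.204861, 0.350694, 5/24)

D_KL(P||M) = 0.0104 bits
D_KL(Q||M) = 0.0110 bits

JSD(P||Q) = 0.5 × 0.0104 + 0.5 × 0.0110 = 0.0107 bits

Unlike KL divergence, JSD is symmetric and bounded: 0 ≤ JSD ≤ log(2).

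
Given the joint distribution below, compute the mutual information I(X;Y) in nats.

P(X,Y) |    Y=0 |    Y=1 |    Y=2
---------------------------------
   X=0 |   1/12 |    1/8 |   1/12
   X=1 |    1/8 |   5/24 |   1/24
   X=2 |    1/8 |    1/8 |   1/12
0.0238 nats

Mutual information: I(X;Y) = H(X) + H(Y) - H(X,Y)

Marginals:
P(X) = (7/24, 3/8, 1/3), H(X) = 1.0934 nats
P(Y) = (1/3, 11/24, 5/24), H(Y) = 1.0506 nats

Joint entropy: H(X,Y) = 2.1202 nats

I(X;Y) = 1.0934 + 1.0506 - 2.1202 = 0.0238 nats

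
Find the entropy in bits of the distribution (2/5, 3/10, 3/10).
1.5710 bits

Shannon entropy is H(X) = -Σ p(x) log p(x).

For P = (2/5, 3/10, 3/10):
H = -2/5 × log_2(2/5) -3/10 × log_2(3/10) -3/10 × log_2(3/10)
H = 1.5710 bits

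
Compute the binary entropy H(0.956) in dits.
0.0784 dits

The binary entropy function is:
H(p) = -p log(p) - (1-p) log(1-p)

H(0.956) = -0.956 × log_10(0.956) - 0.044 × log_10(0.044)
H(0.956) = 0.0784 dits

Note: Binary entropy is maximized at p=0.5 (H=1 bit) and minimized at p=0 or p=1 (H=0).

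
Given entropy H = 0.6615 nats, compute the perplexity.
1.9377

Perplexity is e^H (or exp(H) for natural log).

H = 0.6615 nats
Perplexity = e^0.6615 = 1.9377

Interpretation: The model's uncertainty is equivalent to choosing uniformly among 1.9 options.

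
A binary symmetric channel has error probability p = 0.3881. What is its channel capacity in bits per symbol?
0.0364 bits

For a binary symmetric channel (BSC) with error probability p:
Capacity C = 1 - H(p) bits per symbol

where H(p) = -p log₂(p) - (1-p) log₂(1-p) is the binary entropy function.

H(0.3881) = 0.9636 bits
C = 1 - 0.9636 = 0.0364 bits per symbol

This means we can reliably transmit up to 0.0364 bits of information per channel use.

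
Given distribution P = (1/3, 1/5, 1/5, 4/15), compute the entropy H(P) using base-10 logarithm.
0.5917 dits

Shannon entropy is H(X) = -Σ p(x) log p(x).

For P = (1/3, 1/5, 1/5, 4/15):
H = -1/3 × log_10(1/3) -1/5 × log_10(1/5) -1/5 × log_10(1/5) -4/15 × log_10(4/15)
H = 0.5917 dits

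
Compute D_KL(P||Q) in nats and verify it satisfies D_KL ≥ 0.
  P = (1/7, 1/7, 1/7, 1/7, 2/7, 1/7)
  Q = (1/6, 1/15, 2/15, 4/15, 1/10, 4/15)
0.2183 nats

KL divergence satisfies the Gibbs inequality: D_KL(P||Q) ≥ 0 for all distributions P, Q.

D_KL(P||Q) = Σ p(x) log(p(x)/q(x))
Term by term:
  x=0: 1/7 × log_e[(1/7)/(1/6)] = -0.0220
  x=1: 1/7 × log_e[(1/7)/(1/15)] = 0.1089
  x=2: 1/7 × log_e[(1/7)/(2/15)] = 0.0099
  x=3: 1/7 × log_e[(1/7)/(4/15)] = -0.0892
  x=4: 2/7 × log_e[(2/7)/(1/10)] = 0.2999
  x=5: 1/7 × log_e[(1/7)/(4/15)] = -0.0892
D_KL(P||Q) = 0.2183 nats

D_KL(P||Q) = 0.2183 ≥ 0 ✓

This non-negativity is a fundamental property: relative entropy cannot be negative because it measures how different Q is from P.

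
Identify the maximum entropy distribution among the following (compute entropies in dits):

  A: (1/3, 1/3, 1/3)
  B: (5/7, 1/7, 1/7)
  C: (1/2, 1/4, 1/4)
A

For a discrete distribution over n outcomes, entropy is maximized by the uniform distribution.

Computing entropies:
H(A) = 0.4771 dits
H(B) = 0.3458 dits
H(C) = 0.4515 dits

The uniform distribution (where all probabilities equal 1/3) achieves the maximum entropy of log_10(3) = 0.4771 dits.

Distribution A has the highest entropy.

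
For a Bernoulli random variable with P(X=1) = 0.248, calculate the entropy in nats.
0.5601 nats

The binary entropy function is:
H(p) = -p log(p) - (1-p) log(1-p)

H(0.248) = -0.248 × log_e(0.248) - 0.752 × log_e(0.752)
H(0.248) = 0.5601 nats

Note: Binary entropy is maximized at p=0.5 (H=1 bit) and minimized at p=0 or p=1 (H=0).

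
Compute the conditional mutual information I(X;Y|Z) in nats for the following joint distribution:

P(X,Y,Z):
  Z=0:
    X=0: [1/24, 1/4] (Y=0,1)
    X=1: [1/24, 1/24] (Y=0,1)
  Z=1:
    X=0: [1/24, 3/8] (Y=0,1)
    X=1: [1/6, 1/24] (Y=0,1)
0.1794 nats

Conditional mutual information: I(X;Y|Z) = H(X|Z) + H(Y|Z) - H(X,Y|Z)

H(Z) = 0.6616
H(X,Z) = 1.2580 → H(X|Z) = 0.5965
H(Y,Z) = 1.2580 → H(Y|Z) = 0.5965
H(X,Y,Z) = 1.6751 → H(X,Y|Z) = 1.0135

I(X;Y|Z) = 0.5965 + 0.5965 - 1.0135 = 0.1794 nats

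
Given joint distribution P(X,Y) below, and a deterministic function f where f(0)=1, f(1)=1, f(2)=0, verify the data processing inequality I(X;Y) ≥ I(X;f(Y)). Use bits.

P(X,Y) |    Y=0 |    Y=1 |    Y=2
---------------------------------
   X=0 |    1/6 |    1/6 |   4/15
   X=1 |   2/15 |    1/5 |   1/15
I(X;Y) = 0.0685, I(X;f(Y)) = 0.0636, inequality holds: 0.0685 ≥ 0.0636

Data Processing Inequality: For any Markov chain X → Y → Z, we have I(X;Y) ≥ I(X;Z).

Here Z = f(Y) is a deterministic function of Y, forming X → Y → Z.

Original I(X;Y) = 0.0685 bits

After applying f:
P(X,Z) where Z=f(Y):
- P(X,Z=0) = P(X,Y=2)
- P(X,Z=1) = P(X,Y=0) + P(X,Y=1)

I(X;Z) = I(X;f(Y)) = 0.0636 bits

Verification: 0.0685 ≥ 0.0636 ✓

Information cannot be created by processing; the function f can only lose information about X.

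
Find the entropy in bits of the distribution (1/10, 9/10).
0.4690 bits

Shannon entropy is H(X) = -Σ p(x) log p(x).

For P = (1/10, 9/10):
H = -1/10 × log_2(1/10) -9/10 × log_2(9/10)
H = 0.4690 bits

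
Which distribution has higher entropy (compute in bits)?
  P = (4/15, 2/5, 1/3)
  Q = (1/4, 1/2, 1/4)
P

Computing entropies in bits:
H(P) = 1.5656
H(Q) = 1.5000

Distribution P has higher entropy.

Intuition: The distribution closer to uniform (more spread out) has higher entropy.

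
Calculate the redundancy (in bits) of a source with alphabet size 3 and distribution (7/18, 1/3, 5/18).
0.0134 bits

Redundancy measures how far a source is from maximum entropy:
R = H_max - H(X)

Maximum entropy for 3 symbols: H_max = log_2(3) = 1.5850 bits
Actual entropy: H(X) = 1.5715 bits
Redundancy: R = 1.5850 - 1.5715 = 0.0134 bits

This redundancy represents potential for compression: the source could be compressed by 0.0134 bits per symbol.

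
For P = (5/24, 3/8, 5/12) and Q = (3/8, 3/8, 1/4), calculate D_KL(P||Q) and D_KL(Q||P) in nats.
D_KL(P||Q) = 0.0904, D_KL(Q||P) = 0.0927

KL divergence is not symmetric: D_KL(P||Q) ≠ D_KL(Q||P) in general.

D_KL(P||Q) = 0.0904 nats
D_KL(Q||P) = 0.0927 nats

No, they are not equal!

This asymmetry is why KL divergence is not a true distance metric.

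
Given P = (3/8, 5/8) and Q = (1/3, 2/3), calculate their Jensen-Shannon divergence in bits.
0.0014 bits

Jensen-Shannon divergence is:
JSD(P||Q) = 0.5 × D_KL(P||M) + 0.5 × D_KL(Q||M)
where M = 0.5 × (P + Q) is the mixture distribution.

M = 0.5 × (3/8, 5/8) + 0.5 × (1/3, 2/3) = (0.354167, 0.645833)

D_KL(P||M) = 0.0014 bits
D_KL(Q||M) = 0.0014 bits

JSD(P||Q) = 0.5 × 0.0014 + 0.5 × 0.0014 = 0.0014 bits

Unlike KL divergence, JSD is symmetric and bounded: 0 ≤ JSD ≤ log(2).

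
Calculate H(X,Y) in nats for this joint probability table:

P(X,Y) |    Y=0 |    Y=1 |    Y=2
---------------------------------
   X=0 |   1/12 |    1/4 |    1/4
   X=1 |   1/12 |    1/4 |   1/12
1.6609 nats

Joint entropy is H(X,Y) = -Σ_{x,y} p(x,y) log p(x,y).

Summing over all non-zero entries:
H(X,Y) = -[1/12·log_e(1/12) + 1/4·log_e(1/4) + 1/4·log_e(1/4) + 1/12·log_e(1/12) + 1/4·log_e(1/4) + 1/12·log_e(1/12)]
H(X,Y) = 1.6609 nats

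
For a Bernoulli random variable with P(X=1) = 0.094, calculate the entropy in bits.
0.4497 bits

The binary entropy function is:
H(p) = -p log(p) - (1-p) log(1-p)

H(0.094) = -0.094 × log_2(0.094) - 0.906 × log_2(0.906)
H(0.094) = 0.4497 bits

Note: Binary entropy is maximized at p=0.5 (H=1 bit) and minimized at p=0 or p=1 (H=0).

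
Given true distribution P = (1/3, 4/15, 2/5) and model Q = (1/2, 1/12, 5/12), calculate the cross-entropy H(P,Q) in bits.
1.7945 bits

Cross-entropy: H(P,Q) = -Σ p(x) log q(x)

Alternatively: H(P,Q) = H(P) + D_KL(P||Q)
H(P) = 1.5656 bits
D_KL(P||Q) = 0.2289 bits

H(P,Q) = 1.5656 + 0.2289 = 1.7945 bits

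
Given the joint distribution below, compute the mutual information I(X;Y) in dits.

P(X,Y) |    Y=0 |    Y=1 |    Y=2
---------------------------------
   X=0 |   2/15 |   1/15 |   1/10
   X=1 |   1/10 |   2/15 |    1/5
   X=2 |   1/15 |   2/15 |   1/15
0.0180 dits

Mutual information: I(X;Y) = H(X) + H(Y) - H(X,Y)

Marginals:
P(X) = (3/10, 13/30, 4/15), H(X) = 0.4673 dits
P(Y) = (3/10, 1/3, 11/30), H(Y) = 0.4757 dits

Joint entropy: H(X,Y) = 0.9250 dits

I(X;Y) = 0.4673 + 0.4757 - 0.9250 = 0.0180 dits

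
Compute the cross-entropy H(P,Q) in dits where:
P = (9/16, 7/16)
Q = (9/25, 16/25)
0.3344 dits

Cross-entropy: H(P,Q) = -Σ p(x) log q(x)

Alternatively: H(P,Q) = H(P) + D_KL(P||Q)
H(P) = 0.2976 dits
D_KL(P||Q) = 0.0367 dits

H(P,Q) = 0.2976 + 0.0367 = 0.3344 dits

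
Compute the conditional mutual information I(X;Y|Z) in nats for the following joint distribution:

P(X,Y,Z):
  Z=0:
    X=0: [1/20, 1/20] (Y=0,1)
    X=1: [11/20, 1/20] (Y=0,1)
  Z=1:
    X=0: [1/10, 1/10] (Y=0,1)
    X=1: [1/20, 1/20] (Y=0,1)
0.0457 nats

Conditional mutual information: I(X;Y|Z) = H(X|Z) + H(Y|Z) - H(X,Y|Z)

H(Z) = 0.6109
H(X,Z) = 1.0889 → H(X|Z) = 0.4780
H(Y,Z) = 1.1059 → H(Y|Z) = 0.4950
H(X,Y,Z) = 1.5383 → H(X,Y|Z) = 0.9274

I(X;Y|Z) = 0.4780 + 0.4950 - 0.9274 = 0.0457 nats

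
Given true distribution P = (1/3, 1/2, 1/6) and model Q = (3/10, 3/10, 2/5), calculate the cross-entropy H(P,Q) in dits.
0.5021 dits

Cross-entropy: H(P,Q) = -Σ p(x) log q(x)

Alternatively: H(P,Q) = H(P) + D_KL(P||Q)
H(P) = 0.4392 dits
D_KL(P||Q) = 0.0628 dits

H(P,Q) = 0.4392 + 0.0628 = 0.5021 dits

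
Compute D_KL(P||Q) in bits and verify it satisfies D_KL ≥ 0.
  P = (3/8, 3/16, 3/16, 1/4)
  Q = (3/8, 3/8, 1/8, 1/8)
0.1722 bits

KL divergence satisfies the Gibbs inequality: D_KL(P||Q) ≥ 0 for all distributions P, Q.

D_KL(P||Q) = Σ p(x) log(p(x)/q(x))
Term by term:
  x=0: 3/8 × log_2[(3/8)/(3/8)] = 0.0000
  x=1: 3/16 × log_2[(3/16)/(3/8)] = -0.1875
  x=2: 3/16 × log_2[(3/16)/(1/8)] = 0.1097
  x=3: 1/4 × log_2[(1/4)/(1/8)] = 0.2500
D_KL(P||Q) = 0.1722 bits

D_KL(P||Q) = 0.1722 ≥ 0 ✓

This non-negativity is a fundamental property: relative entropy cannot be negative because it measures how different Q is from P.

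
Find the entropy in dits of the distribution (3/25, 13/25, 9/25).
0.4179 dits

Shannon entropy is H(X) = -Σ p(x) log p(x).

For P = (3/25, 13/25, 9/25):
H = -3/25 × log_10(3/25) -13/25 × log_10(13/25) -9/25 × log_10(9/25)
H = 0.4179 dits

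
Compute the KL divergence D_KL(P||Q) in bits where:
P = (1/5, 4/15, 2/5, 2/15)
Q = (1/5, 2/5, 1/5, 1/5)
0.1660 bits

KL divergence: D_KL(P||Q) = Σ p(x) log(p(x)/q(x))

Computing term by term:
  x=0: 1/5 × log_2[(1/5)/(1/5)] = 1/5 × 0.0000 = 0.0000
  x=1: 4/15 × log_2[(4/15)/(2/5)] = 4/15 × -0.5850 = -0.1560
  x=2: 2/5 × log_2[(2/5)/(1/5)] = 2/5 × 1.0000 = 0.4000
  x=3: 2/15 × log_2[(2/15)/(1/5)] = 2/15 × -0.5850 = -0.0780

D_KL(P||Q) = 0.1660 bits

Note: KL divergence is always non-negative and equals 0 iff P = Q.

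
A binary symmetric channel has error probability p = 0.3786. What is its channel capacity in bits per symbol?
0.0430 bits

For a binary symmetric channel (BSC) with error probability p:
Capacity C = 1 - H(p) bits per symbol

where H(p) = -p log₂(p) - (1-p) log₂(1-p) is the binary entropy function.

H(0.3786) = 0.9570 bits
C = 1 - 0.9570 = 0.0430 bits per symbol

This means we can reliably transmit up to 0.0430 bits of information per channel use.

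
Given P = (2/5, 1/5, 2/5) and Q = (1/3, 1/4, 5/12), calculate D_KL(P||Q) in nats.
0.0120 nats

KL divergence: D_KL(P||Q) = Σ p(x) log(p(x)/q(x))

Computing term by term:
  x=0: 2/5 × log_e[(2/5)/(1/3)] = 2/5 × 0.1823 = 0.0729
  x=1: 1/5 × log_e[(1/5)/(1/4)] = 1/5 × -0.2231 = -0.0446
  x=2: 2/5 × log_e[(2/5)/(5/12)] = 2/5 × -0.0408 = -0.0163

D_KL(P||Q) = 0.0120 nats

Note: KL divergence is always non-negative and equals 0 iff P = Q.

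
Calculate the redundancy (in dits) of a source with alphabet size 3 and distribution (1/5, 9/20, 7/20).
0.0217 dits

Redundancy measures how far a source is from maximum entropy:
R = H_max - H(X)

Maximum entropy for 3 symbols: H_max = log_10(3) = 0.4771 dits
Actual entropy: H(X) = 0.4554 dits
Redundancy: R = 0.4771 - 0.4554 = 0.0217 dits

This redundancy represents potential for compression: the source could be compressed by 0.0217 dits per symbol.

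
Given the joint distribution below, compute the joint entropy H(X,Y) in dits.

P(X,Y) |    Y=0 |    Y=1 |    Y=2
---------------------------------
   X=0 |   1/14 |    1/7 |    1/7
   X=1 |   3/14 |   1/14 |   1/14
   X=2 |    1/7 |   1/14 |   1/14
0.9149 dits

Joint entropy is H(X,Y) = -Σ_{x,y} p(x,y) log p(x,y).

Summing over all non-zero entries:
H(X,Y) = -[1/14·log_10(1/14) + 1/7·log_10(1/7) + 1/7·log_10(1/7) + 3/14·log_10(3/14) + 1/14·log_10(1/14) + 1/14·log_10(1/14) + 1/7·log_10(1/7) + 1/14·log_10(1/14) + 1/14·log_10(1/14)]
H(X,Y) = 0.9149 dits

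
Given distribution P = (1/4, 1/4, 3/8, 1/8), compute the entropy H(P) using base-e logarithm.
1.3209 nats

Shannon entropy is H(X) = -Σ p(x) log p(x).

For P = (1/4, 1/4, 3/8, 1/8):
H = -1/4 × log_e(1/4) -1/4 × log_e(1/4) -3/8 × log_e(3/8) -1/8 × log_e(1/8)
H = 1.3209 nats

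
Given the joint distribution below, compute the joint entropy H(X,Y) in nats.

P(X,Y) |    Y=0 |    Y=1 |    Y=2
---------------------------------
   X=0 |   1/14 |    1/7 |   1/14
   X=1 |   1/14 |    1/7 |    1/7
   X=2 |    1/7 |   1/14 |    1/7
2.1440 nats

Joint entropy is H(X,Y) = -Σ_{x,y} p(x,y) log p(x,y).

Summing over all non-zero entries:
H(X,Y) = -[1/14·log_e(1/14) + 1/7·log_e(1/7) + 1/14·log_e(1/14) + 1/14·log_e(1/14) + 1/7·log_e(1/7) + 1/7·log_e(1/7) + 1/7·log_e(1/7) + 1/14·log_e(1/14) + 1/7·log_e(1/7)]
H(X,Y) = 2.1440 nats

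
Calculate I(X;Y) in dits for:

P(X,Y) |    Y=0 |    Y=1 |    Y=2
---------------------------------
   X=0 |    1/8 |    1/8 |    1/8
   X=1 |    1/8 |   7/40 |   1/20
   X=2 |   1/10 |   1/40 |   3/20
0.0376 dits

Mutual information: I(X;Y) = H(X) + H(Y) - H(X,Y)

Marginals:
P(X) = (3/8, 7/20, 11/40), H(X) = 0.4735 dits
P(Y) = (7/20, 13/40, 13/40), H(Y) = 0.4769 dits

Joint entropy: H(X,Y) = 0.9127 dits

I(X;Y) = 0.4735 + 0.4769 - 0.9127 = 0.0376 dits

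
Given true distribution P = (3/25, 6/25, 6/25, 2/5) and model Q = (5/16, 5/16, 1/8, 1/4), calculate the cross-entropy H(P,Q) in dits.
0.6394 dits

Cross-entropy: H(P,Q) = -Σ p(x) log q(x)

Alternatively: H(P,Q) = H(P) + D_KL(P||Q)
H(P) = 0.5672 dits
D_KL(P||Q) = 0.0722 dits

H(P,Q) = 0.5672 + 0.0722 = 0.6394 dits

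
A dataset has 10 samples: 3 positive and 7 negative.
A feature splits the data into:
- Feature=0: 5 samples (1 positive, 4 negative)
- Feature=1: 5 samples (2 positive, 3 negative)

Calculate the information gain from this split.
0.0349 bits

Information Gain = H(Y) - H(Y|Feature)

Before split:
P(positive) = 3/10 = 0.3000
H(Y) = 0.8813 bits

After split:
Feature=0: H = 0.7219 bits (weight = 5/10)
Feature=1: H = 0.9710 bits (weight = 5/10)
H(Y|Feature) = (5/10)×0.7219 + (5/10)×0.9710 = 0.8464 bits

Information Gain = 0.8813 - 0.8464 = 0.0349 bits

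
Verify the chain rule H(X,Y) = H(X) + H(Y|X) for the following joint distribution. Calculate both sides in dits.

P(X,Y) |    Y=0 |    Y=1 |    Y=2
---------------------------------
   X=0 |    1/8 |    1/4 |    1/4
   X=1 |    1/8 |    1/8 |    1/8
H(X,Y) = 0.7526, H(X) = 0.2873, H(Y|X) = 0.4653 (all in dits)

Chain rule: H(X,Y) = H(X) + H(Y|X)

Left side — joint entropy directly:
H(X,Y) = -Σ p(x,y) log p(x,y) = 0.7526 dits

Right side — compute H(Y|X) from the conditional distributions:
P(X) = (5/8, 3/8), so H(X) = 0.2873 dits
H(Y|X) = Σ_x P(X=x) · H(Y|X=x):
  P(Y|X=0) = (1/5, 2/5, 2/5), H(Y|X=0) = 0.4581, weight P(X=0) = 5/8
  P(Y|X=1) = (1/3, 1/3, 1/3), H(Y|X=1) = 0.4771, weight P(X=1) = 3/8
H(Y|X) = 0.4653 dits

H(X) + H(Y|X) = 0.2873 + 0.4653 = 0.7526 dits

Both sides equal 0.7526 dits. ✓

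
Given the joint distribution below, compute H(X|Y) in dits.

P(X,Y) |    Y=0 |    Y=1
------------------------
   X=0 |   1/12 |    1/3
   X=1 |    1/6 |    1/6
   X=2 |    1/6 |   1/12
0.4330 dits

Using the chain rule: H(X|Y) = H(X,Y) - H(Y)

First, compute H(X,Y) = 0.7280 dits

Marginal P(Y) = (5/12, 7/12)
H(Y) = 0.2950 dits

H(X|Y) = H(X,Y) - H(Y) = 0.7280 - 0.2950 = 0.4330 dits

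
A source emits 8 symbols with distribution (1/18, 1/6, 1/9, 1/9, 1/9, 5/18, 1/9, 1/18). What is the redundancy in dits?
0.0553 dits

Redundancy measures how far a source is from maximum entropy:
R = H_max - H(X)

Maximum entropy for 8 symbols: H_max = log_10(8) = 0.9031 dits
Actual entropy: H(X) = 0.8478 dits
Redundancy: R = 0.9031 - 0.8478 = 0.0553 dits

This redundancy represents potential for compression: the source could be compressed by 0.0553 dits per symbol.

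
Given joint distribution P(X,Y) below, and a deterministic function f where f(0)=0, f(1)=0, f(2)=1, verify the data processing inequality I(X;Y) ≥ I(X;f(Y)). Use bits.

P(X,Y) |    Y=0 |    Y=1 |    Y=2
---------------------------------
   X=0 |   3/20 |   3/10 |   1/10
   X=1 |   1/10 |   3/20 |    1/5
I(X;Y) = 0.0613, I(X;f(Y)) = 0.0591, inequality holds: 0.0613 ≥ 0.0591

Data Processing Inequality: For any Markov chain X → Y → Z, we have I(X;Y) ≥ I(X;Z).

Here Z = f(Y) is a deterministic function of Y, forming X → Y → Z.

Original I(X;Y) = 0.0613 bits

After applying f:
P(X,Z) where Z=f(Y):
- P(X,Z=0) = P(X,Y=0) + P(X,Y=1)
- P(X,Z=1) = P(X,Y=2)

I(X;Z) = I(X;f(Y)) = 0.0591 bits

Verification: 0.0613 ≥ 0.0591 ✓

Information cannot be created by processing; the function f can only lose information about X.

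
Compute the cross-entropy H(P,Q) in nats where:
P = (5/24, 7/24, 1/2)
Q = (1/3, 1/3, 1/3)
1.0986 nats

Cross-entropy: H(P,Q) = -Σ p(x) log q(x)

Alternatively: H(P,Q) = H(P) + D_KL(P||Q)
H(P) = 1.0327 nats
D_KL(P||Q) = 0.0659 nats

H(P,Q) = 1.0327 + 0.0659 = 1.0986 nats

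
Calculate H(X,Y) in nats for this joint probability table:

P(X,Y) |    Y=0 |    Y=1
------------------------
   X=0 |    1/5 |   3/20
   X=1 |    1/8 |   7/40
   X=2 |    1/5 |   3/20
1.7779 nats

Joint entropy is H(X,Y) = -Σ_{x,y} p(x,y) log p(x,y).

Summing over all non-zero entries:
H(X,Y) = -[1/5·log_e(1/5) + 3/20·log_e(3/20) + 1/8·log_e(1/8) + 7/40·log_e(7/40) + 1/5·log_e(1/5) + 3/20·log_e(3/20)]
H(X,Y) = 1.7779 nats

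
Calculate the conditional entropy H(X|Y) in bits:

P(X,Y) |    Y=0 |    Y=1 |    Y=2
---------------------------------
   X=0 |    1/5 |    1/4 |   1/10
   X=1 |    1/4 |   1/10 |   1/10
0.9481 bits

Using the chain rule: H(X|Y) = H(X,Y) - H(Y)

First, compute H(X,Y) = 2.4610 bits

Marginal P(Y) = (9/20, 7/20, 1/5)
H(Y) = 1.5129 bits

H(X|Y) = H(X,Y) - H(Y) = 2.4610 - 1.5129 = 0.9481 bits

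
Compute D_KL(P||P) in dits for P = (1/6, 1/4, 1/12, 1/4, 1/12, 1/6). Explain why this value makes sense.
0.0000 dits

KL divergence satisfies the Gibbs inequality: D_KL(P||Q) ≥ 0 for all distributions P, Q.

D_KL(P||Q) = Σ p(x) log(p(x)/q(x))
Each term is p(x) × log_10(p(x)/p(x)) = p(x) × log_10(1) = 0, so the sum is 0.
D_KL(P||Q) = 0.0000 dits

When P = Q, the KL divergence is exactly 0, as there is no 'divergence' between identical distributions.

This non-negativity is a fundamental property: relative entropy cannot be negative because it measures how different Q is from P.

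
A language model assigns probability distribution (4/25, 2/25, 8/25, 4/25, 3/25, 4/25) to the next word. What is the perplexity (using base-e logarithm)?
5.4780

Perplexity is e^H (or exp(H) for natural log).

First, H = -Σ p log p = 1.7007 nats
Perplexity = e^1.7007 = 5.4780

Interpretation: The model's uncertainty is equivalent to choosing uniformly among 5.5 options.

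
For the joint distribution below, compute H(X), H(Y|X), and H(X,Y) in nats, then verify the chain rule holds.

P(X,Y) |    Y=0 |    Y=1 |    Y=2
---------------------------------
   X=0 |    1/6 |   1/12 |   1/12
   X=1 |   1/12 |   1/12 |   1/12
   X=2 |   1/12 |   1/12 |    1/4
H(X,Y) = 2.0947, H(X) = 1.0776, H(Y|X) = 1.0172 (all in nats)

Chain rule: H(X,Y) = H(X) + H(Y|X)

Left side — joint entropy directly:
H(X,Y) = -Σ p(x,y) log p(x,y) = 2.0947 nats

Right side — compute H(Y|X) from the conditional distributions:
P(X) = (1/3, 1/4, 5/12), so H(X) = 1.0776 nats
H(Y|X) = Σ_x P(X=x) · H(Y|X=x):
  P(Y|X=0) = (1/2, 1/4, 1/4), H(Y|X=0) = 1.0397, weight P(X=0) = 1/3
  P(Y|X=1) = (1/3, 1/3, 1/3), H(Y|X=1) = 1.0986, weight P(X=1) = 1/4
  P(Y|X=2) = (1/5, 1/5, 3/5), H(Y|X=2) = 0.9503, weight P(X=2) = 5/12
H(Y|X) = 1.0172 nats

H(X) + H(Y|X) = 1.0776 + 1.0172 = 2.0947 nats

Both sides equal 2.0947 nats. ✓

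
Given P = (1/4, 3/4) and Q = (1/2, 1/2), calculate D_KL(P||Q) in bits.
0.1887 bits

KL divergence: D_KL(P||Q) = Σ p(x) log(p(x)/q(x))

Computing term by term:
  x=0: 1/4 × log_2[(1/4)/(1/2)] = 1/4 × -1.0000 = -0.2500
  x=1: 3/4 × log_2[(3/4)/(1/2)] = 3/4 × 0.5850 = 0.4387

D_KL(P||Q) = 0.1887 bits

Note: KL divergence is always non-negative and equals 0 iff P = Q.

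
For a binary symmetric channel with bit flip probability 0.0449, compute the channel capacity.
0.7357 bits

For a binary symmetric channel (BSC) with error probability p:
Capacity C = 1 - H(p) bits per symbol

where H(p) = -p log₂(p) - (1-p) log₂(1-p) is the binary entropy function.

H(0.0449) = 0.2643 bits
C = 1 - 0.2643 = 0.7357 bits per symbol

This means we can reliably transmit up to 0.7357 bits of information per channel use.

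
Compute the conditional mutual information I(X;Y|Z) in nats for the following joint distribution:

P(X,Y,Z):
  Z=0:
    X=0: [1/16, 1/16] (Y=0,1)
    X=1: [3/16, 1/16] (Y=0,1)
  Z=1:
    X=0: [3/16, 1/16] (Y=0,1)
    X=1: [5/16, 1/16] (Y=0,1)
0.0147 nats

Conditional mutual information: I(X;Y|Z) = H(X|Z) + H(Y|Z) - H(X,Y|Z)

H(Z) = 0.6616
H(X,Z) = 1.3209 → H(X|Z) = 0.6593
H(Y,Z) = 1.2130 → H(Y|Z) = 0.5514
H(X,Y,Z) = 1.8577 → H(X,Y|Z) = 1.1961

I(X;Y|Z) = 0.6593 + 0.5514 - 1.1961 = 0.0147 nats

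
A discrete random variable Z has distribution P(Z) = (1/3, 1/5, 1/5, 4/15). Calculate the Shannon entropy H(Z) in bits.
1.9656 bits

Shannon entropy is H(X) = -Σ p(x) log p(x).

For P = (1/3, 1/5, 1/5, 4/15):
H = -1/3 × log_2(1/3) -1/5 × log_2(1/5) -1/5 × log_2(1/5) -4/15 × log_2(4/15)
H = 1.9656 bits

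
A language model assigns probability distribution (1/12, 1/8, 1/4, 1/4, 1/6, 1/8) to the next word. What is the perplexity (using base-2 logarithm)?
5.5773

Perplexity is 2^H (or exp(H) for natural log).

First, H = -Σ p log p = 2.4796 bits
Perplexity = 2^2.4796 = 5.5773

Interpretation: The model's uncertainty is equivalent to choosing uniformly among 5.6 options.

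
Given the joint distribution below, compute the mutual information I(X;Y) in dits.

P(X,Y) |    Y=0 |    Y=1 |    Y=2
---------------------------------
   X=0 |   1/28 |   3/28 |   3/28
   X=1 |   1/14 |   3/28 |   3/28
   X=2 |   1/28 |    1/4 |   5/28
0.0104 dits

Mutual information: I(X;Y) = H(X) + H(Y) - H(X,Y)

Marginals:
P(X) = (1/4, 2/7, 13/28), H(X) = 0.4607 dits
P(Y) = (1/7, 13/28, 11/28), H(Y) = 0.4348 dits

Joint entropy: H(X,Y) = 0.8851 dits

I(X;Y) = 0.4607 + 0.4348 - 0.8851 = 0.0104 dits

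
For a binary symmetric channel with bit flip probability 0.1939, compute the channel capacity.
0.2904 bits

For a binary symmetric channel (BSC) with error probability p:
Capacity C = 1 - H(p) bits per symbol

where H(p) = -p log₂(p) - (1-p) log₂(1-p) is the binary entropy function.

H(0.1939) = 0.7096 bits
C = 1 - 0.7096 = 0.2904 bits per symbol

This means we can reliably transmit up to 0.2904 bits of information per channel use.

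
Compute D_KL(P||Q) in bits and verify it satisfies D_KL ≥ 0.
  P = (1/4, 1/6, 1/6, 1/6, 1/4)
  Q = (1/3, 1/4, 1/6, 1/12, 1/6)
0.1117 bits

KL divergence satisfies the Gibbs inequality: D_KL(P||Q) ≥ 0 for all distributions P, Q.

D_KL(P||Q) = Σ p(x) log(p(x)/q(x))
Term by term:
  x=0: 1/4 × log_2[(1/4)/(1/3)] = -0.1038
  x=1: 1/6 × log_2[(1/6)/(1/4)] = -0.0975
  x=2: 1/6 × log_2[(1/6)/(1/6)] = 0.0000
  x=3: 1/6 × log_2[(1/6)/(1/12)] = 0.1667
  x=4: 1/4 × log_2[(1/4)/(1/6)] = 0.1462
D_KL(P||Q) = 0.1117 bits

D_KL(P||Q) = 0.1117 ≥ 0 ✓

This non-negativity is a fundamental property: relative entropy cannot be negative because it measures how different Q is from P.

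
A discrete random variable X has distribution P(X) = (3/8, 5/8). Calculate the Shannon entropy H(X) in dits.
0.2873 dits

Shannon entropy is H(X) = -Σ p(x) log p(x).

For P = (3/8, 5/8):
H = -3/8 × log_10(3/8) -5/8 × log_10(5/8)
H = 0.2873 dits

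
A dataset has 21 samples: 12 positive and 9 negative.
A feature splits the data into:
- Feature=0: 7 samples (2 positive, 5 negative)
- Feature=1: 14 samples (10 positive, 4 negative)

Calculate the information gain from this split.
0.1221 bits

Information Gain = H(Y) - H(Y|Feature)

Before split:
P(positive) = 12/21 = 0.5714
H(Y) = 0.9852 bits

After split:
Feature=0: H = 0.8631 bits (weight = 7/21)
Feature=1: H = 0.8631 bits (weight = 14/21)
H(Y|Feature) = (7/21)×0.8631 + (14/21)×0.8631 = 0.8631 bits

Information Gain = 0.9852 - 0.8631 = 0.1221 bits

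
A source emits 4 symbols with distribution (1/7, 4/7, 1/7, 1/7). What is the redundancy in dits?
0.1010 dits

Redundancy measures how far a source is from maximum entropy:
R = H_max - H(X)

Maximum entropy for 4 symbols: H_max = log_10(4) = 0.6021 dits
Actual entropy: H(X) = 0.5011 dits
Redundancy: R = 0.6021 - 0.5011 = 0.1010 dits

This redundancy represents potential for compression: the source could be compressed by 0.1010 dits per symbol.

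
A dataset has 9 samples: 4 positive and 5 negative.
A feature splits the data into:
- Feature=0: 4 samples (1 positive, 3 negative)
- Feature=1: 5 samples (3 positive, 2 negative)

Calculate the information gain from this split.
0.0911 bits

Information Gain = H(Y) - H(Y|Feature)

Before split:
P(positive) = 4/9 = 0.4444
H(Y) = 0.9911 bits

After split:
Feature=0: H = 0.8113 bits (weight = 4/9)
Feature=1: H = 0.9710 bits (weight = 5/9)
H(Y|Feature) = (4/9)×0.8113 + (5/9)×0.9710 = 0.9000 bits

Information Gain = 0.9911 - 0.9000 = 0.0911 bits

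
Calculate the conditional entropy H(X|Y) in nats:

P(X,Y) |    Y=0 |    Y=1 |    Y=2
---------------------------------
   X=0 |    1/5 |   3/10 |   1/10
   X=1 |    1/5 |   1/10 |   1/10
0.6408 nats

Using the chain rule: H(X|Y) = H(X,Y) - H(Y)

First, compute H(X,Y) = 1.6957 nats

Marginal P(Y) = (2/5, 2/5, 1/5)
H(Y) = 1.0549 nats

H(X|Y) = H(X,Y) - H(Y) = 1.6957 - 1.0549 = 0.6408 nats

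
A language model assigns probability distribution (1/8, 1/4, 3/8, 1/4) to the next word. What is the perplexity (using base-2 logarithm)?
3.7467

Perplexity is 2^H (or exp(H) for natural log).

First, H = -Σ p log p = 1.9056 bits
Perplexity = 2^1.9056 = 3.7467

Interpretation: The model's uncertainty is equivalent to choosing uniformly among 3.7 options.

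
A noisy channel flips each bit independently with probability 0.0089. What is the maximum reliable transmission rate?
0.9266 bits

For a binary symmetric channel (BSC) with error probability p:
Capacity C = 1 - H(p) bits per symbol

where H(p) = -p log₂(p) - (1-p) log₂(1-p) is the binary entropy function.

H(0.0089) = 0.0734 bits
C = 1 - 0.0734 = 0.9266 bits per symbol

This means we can reliably transmit up to 0.9266 bits of information per channel use.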